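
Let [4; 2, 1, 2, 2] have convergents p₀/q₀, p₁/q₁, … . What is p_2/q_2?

Using pₖ = aₖpₖ₋₁ + pₖ₋₂, qₖ = aₖqₖ₋₁ + qₖ₋₂ (with p₋₁=1, p₋₂=0, q₋₁=0, q₋₂=1):
  k=0: a=4, p=4, q=1
  k=1: a=2, p=9, q=2
  k=2: a=1, p=13, q=3

13/3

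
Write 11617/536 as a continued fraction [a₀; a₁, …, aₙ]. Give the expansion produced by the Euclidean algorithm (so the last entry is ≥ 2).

11617 = 21×536 + 361
536 = 1×361 + 175
361 = 2×175 + 11
175 = 15×11 + 10
11 = 1×10 + 1
10 = 10×1 + 0  (stop)
So 11617/536 = [21; 1, 2, 15, 1, 10].

[21; 1, 2, 15, 1, 10]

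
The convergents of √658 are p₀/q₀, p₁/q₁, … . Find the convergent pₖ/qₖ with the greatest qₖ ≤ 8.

77/3

√658 = [25; 1, 1, 1, 6, 1, 1, 1, 50, …] (period length 8).
Convergents:
  p_0/q_0 = 25/1
  p_1/q_1 = 26/1
  p_2/q_2 = 51/2
  p_3/q_3 = 77/3
  p_4/q_4 = 513/20
q_3 = 3 ≤ 8 < 20 = q_4, so the answer is 77/3.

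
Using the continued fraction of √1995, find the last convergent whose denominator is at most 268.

√1995 = [44; 1, 1, 1, 88, …] (period length 4).
Convergents:
  p_0/q_0 = 44/1
  p_1/q_1 = 45/1
  p_2/q_2 = 89/2
  p_3/q_3 = 134/3
  p_4/q_4 = 11881/266
  p_5/q_5 = 12015/269
q_4 = 266 ≤ 268 < 269 = q_5, so the answer is 11881/266.

11881/266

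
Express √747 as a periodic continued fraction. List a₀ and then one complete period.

a₀ = ⌊√747⌋ = 27.
With m₀=0, d₀=1 and mₖ₊₁ = dₖaₖ − mₖ, dₖ₊₁ = (n − mₖ₊₁²)/dₖ, aₖ₊₁ = ⌊(a₀+mₖ₊₁)/dₖ₊₁⌋:
  k=1: m=27, d=18, a=3
  k=2: m=27, d=1, a=54
d=1 and a=2a₀=54 at k=2, so the next step gives (m, d) = (27, 18) again — its k=1 value — and the period has length 2.

[27; 3, 54]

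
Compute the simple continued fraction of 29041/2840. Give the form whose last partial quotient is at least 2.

[10; 4, 2, 3, 9, 1, 8]

29041 = 10×2840 + 641
2840 = 4×641 + 276
641 = 2×276 + 89
276 = 3×89 + 9
89 = 9×9 + 8
9 = 1×8 + 1
8 = 8×1 + 0  (stop)
So 29041/2840 = [10; 4, 2, 3, 9, 1, 8].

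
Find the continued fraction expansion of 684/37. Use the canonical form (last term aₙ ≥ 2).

[18; 2, 18]

684 = 18*37 + 18
37 = 2*18 + 1
18 = 18*1 + 0  (stop)
So 684/37 = [18; 2, 18].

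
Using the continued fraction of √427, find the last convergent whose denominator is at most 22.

√427 = [20; 1, 1, 1, 40, …] (period length 4).
Convergents:
  p_0/q_0 = 20/1
  p_1/q_1 = 21/1
  p_2/q_2 = 41/2
  p_3/q_3 = 62/3
  p_4/q_4 = 2521/122
q_3 = 3 ≤ 22 < 122 = q_4, so the answer is 62/3.

62/3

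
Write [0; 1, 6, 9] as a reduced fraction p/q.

Fold from the inside: start with 9/1.
  6 + 1/9 = 55/9
  1 + 9/55 = 64/55
  0 + 55/64 = 55/64

55/64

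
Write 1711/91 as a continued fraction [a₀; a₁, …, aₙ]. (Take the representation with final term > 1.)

[18; 1, 4, 18]

1711 = 18·91 + 73
91 = 1·73 + 18
73 = 4·18 + 1
18 = 18·1 + 0  (stop)
So 1711/91 = [18; 1, 4, 18].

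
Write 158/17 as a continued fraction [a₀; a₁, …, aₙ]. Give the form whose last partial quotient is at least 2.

158 = 9*17 + 5
17 = 3*5 + 2
5 = 2*2 + 1
2 = 2*1 + 0  (stop)
So 158/17 = [9; 3, 2, 2].

[9; 3, 2, 2]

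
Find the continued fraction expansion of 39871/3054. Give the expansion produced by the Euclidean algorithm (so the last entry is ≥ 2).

[13; 18, 14, 12]

39871 = 13·3054 + 169
3054 = 18·169 + 12
169 = 14·12 + 1
12 = 12·1 + 0  (stop)
So 39871/3054 = [13; 18, 14, 12].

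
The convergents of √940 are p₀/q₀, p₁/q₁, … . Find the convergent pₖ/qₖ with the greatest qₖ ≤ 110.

√940 = [30; 1, 1, 1, 14, 1, 1, 1, 60, …] (period length 8).
Convergents:
  p_0/q_0 = 30/1
  p_1/q_1 = 31/1
  p_2/q_2 = 61/2
  p_3/q_3 = 92/3
  p_4/q_4 = 1349/44
  p_5/q_5 = 1441/47
  p_6/q_6 = 2790/91
  p_7/q_7 = 4231/138
q_6 = 91 ≤ 110 < 138 = q_7, so the answer is 2790/91.

2790/91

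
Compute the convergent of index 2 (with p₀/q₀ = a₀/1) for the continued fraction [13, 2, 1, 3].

40/3

Using pₖ = aₖpₖ₋₁ + pₖ₋₂, qₖ = aₖqₖ₋₁ + qₖ₋₂ (with p₋₁=1, p₋₂=0, q₋₁=0, q₋₂=1):
  k=0: a=13, p=13, q=1
  k=1: a=2, p=27, q=2
  k=2: a=1, p=40, q=3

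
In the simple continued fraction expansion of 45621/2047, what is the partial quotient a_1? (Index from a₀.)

3

45621 = 22·2047 + 587   →  a_0 = 22
2047 = 3·587 + 286   →  a_1 = 3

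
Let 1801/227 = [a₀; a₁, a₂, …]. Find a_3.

1801 = 7·227 + 212   →  a_0 = 7
227 = 1·212 + 15   →  a_1 = 1
212 = 14·15 + 2   →  a_2 = 14
15 = 7·2 + 1   →  a_3 = 7

7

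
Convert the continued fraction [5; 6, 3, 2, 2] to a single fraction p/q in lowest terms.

552/107

Using pₖ = aₖpₖ₋₁ + pₖ₋₂ and qₖ = aₖqₖ₋₁ + qₖ₋₂:
  k=0: a=5, p=5, q=1
  k=1: a=6, p=31, q=6
  k=2: a=3, p=98, q=19
  k=3: a=2, p=227, q=44
  k=4: a=2, p=552, q=107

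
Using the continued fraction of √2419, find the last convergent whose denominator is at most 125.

2951/60

√2419 = [49; 5, 2, 5, 98, …] (period length 4).
Convergents:
  p_0/q_0 = 49/1
  p_1/q_1 = 246/5
  p_2/q_2 = 541/11
  p_3/q_3 = 2951/60
  p_4/q_4 = 289739/5891
q_3 = 60 ≤ 125 < 5891 = q_4, so the answer is 2951/60.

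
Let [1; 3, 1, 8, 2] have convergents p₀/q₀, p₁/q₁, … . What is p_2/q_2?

Using pₖ = aₖpₖ₋₁ + pₖ₋₂, qₖ = aₖqₖ₋₁ + qₖ₋₂ (with p₋₁=1, p₋₂=0, q₋₁=0, q₋₂=1):
  k=0: a=1, p=1, q=1
  k=1: a=3, p=4, q=3
  k=2: a=1, p=5, q=4

5/4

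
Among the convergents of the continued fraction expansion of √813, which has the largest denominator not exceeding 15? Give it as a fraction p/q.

57/2

√813 = [28; 1, 1, 18, 1, 1, 56, …] (period length 6).
Convergents:
  p_0/q_0 = 28/1
  p_1/q_1 = 29/1
  p_2/q_2 = 57/2
  p_3/q_3 = 1055/37
q_2 = 2 ≤ 15 < 37 = q_3, so the answer is 57/2.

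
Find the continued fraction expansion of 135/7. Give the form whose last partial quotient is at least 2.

135 = 19*7 + 2
7 = 3*2 + 1
2 = 2*1 + 0  (stop)
So 135/7 = [19; 3, 2].

[19; 3, 2]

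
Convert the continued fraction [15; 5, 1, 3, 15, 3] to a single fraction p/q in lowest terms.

16327/1076

Fold from the inside: start with 3/1.
  15 + 1/3 = 46/3
  3 + 3/46 = 141/46
  1 + 46/141 = 187/141
  5 + 141/187 = 1076/187
  15 + 187/1076 = 16327/1076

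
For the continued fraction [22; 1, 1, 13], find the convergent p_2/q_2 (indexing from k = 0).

45/2

Using pₖ = aₖpₖ₋₁ + pₖ₋₂, qₖ = aₖqₖ₋₁ + qₖ₋₂ (with p₋₁=1, p₋₂=0, q₋₁=0, q₋₂=1):
  k=0: a=22, p=22, q=1
  k=1: a=1, p=23, q=1
  k=2: a=1, p=45, q=2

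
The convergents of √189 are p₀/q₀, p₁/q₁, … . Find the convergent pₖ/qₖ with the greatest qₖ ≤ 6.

55/4

√189 = [13; 1, 2, 1, 26, …] (period length 4).
Convergents:
  p_0/q_0 = 13/1
  p_1/q_1 = 14/1
  p_2/q_2 = 41/3
  p_3/q_3 = 55/4
  p_4/q_4 = 1471/107
q_3 = 4 ≤ 6 < 107 = q_4, so the answer is 55/4.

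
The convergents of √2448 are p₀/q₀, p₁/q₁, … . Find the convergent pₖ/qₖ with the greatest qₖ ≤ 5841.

214385/4333

√2448 = [49; 2, 10, 2, 98, …] (period length 4).
Convergents:
  p_0/q_0 = 49/1
  p_1/q_1 = 99/2
  p_2/q_2 = 1039/21
  p_3/q_3 = 2177/44
  p_4/q_4 = 214385/4333
  p_5/q_5 = 430947/8710
q_4 = 4333 ≤ 5841 < 8710 = q_5, so the answer is 214385/4333.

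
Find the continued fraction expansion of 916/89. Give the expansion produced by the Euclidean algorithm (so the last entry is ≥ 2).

[10; 3, 2, 2, 1, 3]

916 = 10×89 + 26
89 = 3×26 + 11
26 = 2×11 + 4
11 = 2×4 + 3
4 = 1×3 + 1
3 = 3×1 + 0  (stop)
So 916/89 = [10; 3, 2, 2, 1, 3].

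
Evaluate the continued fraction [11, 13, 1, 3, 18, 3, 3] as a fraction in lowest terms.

112997/10205

Using pₖ = aₖpₖ₋₁ + pₖ₋₂ and qₖ = aₖqₖ₋₁ + qₖ₋₂:
  k=0: a=11, p=11, q=1
  k=1: a=13, p=144, q=13
  k=2: a=1, p=155, q=14
  k=3: a=3, p=609, q=55
  k=4: a=18, p=11117, q=1004
  k=5: a=3, p=33960, q=3067
  k=6: a=3, p=112997, q=10205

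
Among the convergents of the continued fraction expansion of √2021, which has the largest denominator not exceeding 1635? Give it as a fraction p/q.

45495/1012

√2021 = [44; 1, 21, 2, 21, 1, 88, …] (period length 6).
Convergents:
  p_0/q_0 = 44/1
  p_1/q_1 = 45/1
  p_2/q_2 = 989/22
  p_3/q_3 = 2023/45
  p_4/q_4 = 43472/967
  p_5/q_5 = 45495/1012
  p_6/q_6 = 4047032/90023
q_5 = 1012 ≤ 1635 < 90023 = q_6, so the answer is 45495/1012.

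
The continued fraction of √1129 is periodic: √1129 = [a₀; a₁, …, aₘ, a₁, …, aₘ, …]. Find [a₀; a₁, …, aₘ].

[33; 1, 1, 1, 1, 66]

a₀ = ⌊√1129⌋ = 33.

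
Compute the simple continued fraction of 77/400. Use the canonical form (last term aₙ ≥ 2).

[0; 5, 5, 7, 2]

77 = 0*400 + 77
400 = 5*77 + 15
77 = 5*15 + 2
15 = 7*2 + 1
2 = 2*1 + 0  (stop)
So 77/400 = [0; 5, 5, 7, 2].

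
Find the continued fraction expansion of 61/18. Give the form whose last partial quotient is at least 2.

61 = 3*18 + 7
18 = 2*7 + 4
7 = 1*4 + 3
4 = 1*3 + 1
3 = 3*1 + 0  (stop)
So 61/18 = [3; 2, 1, 1, 3].

[3; 2, 1, 1, 3]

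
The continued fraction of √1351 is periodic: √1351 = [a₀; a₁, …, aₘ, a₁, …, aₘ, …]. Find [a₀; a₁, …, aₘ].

[36; 1, 3, 10, 3, 1, 72]

a₀ = ⌊√1351⌋ = 36.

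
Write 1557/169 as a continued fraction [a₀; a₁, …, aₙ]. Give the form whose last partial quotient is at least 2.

[9; 4, 1, 2, 3, 1, 2]

1557 = 9*169 + 36
169 = 4*36 + 25
36 = 1*25 + 11
25 = 2*11 + 3
11 = 3*3 + 2
3 = 1*2 + 1
2 = 2*1 + 0  (stop)
So 1557/169 = [9; 4, 1, 2, 3, 1, 2].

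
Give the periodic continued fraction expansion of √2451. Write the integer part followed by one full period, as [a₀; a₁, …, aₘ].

[49; 1, 1, 32, 1, 1, 98]

a₀ = ⌊√2451⌋ = 49.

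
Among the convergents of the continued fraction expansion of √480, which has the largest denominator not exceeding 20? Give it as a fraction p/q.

√480 = [21; 1, 9, 1, 42, …] (period length 4).
Convergents:
  p_0/q_0 = 21/1
  p_1/q_1 = 22/1
  p_2/q_2 = 219/10
  p_3/q_3 = 241/11
  p_4/q_4 = 10341/472
q_3 = 11 ≤ 20 < 472 = q_4, so the answer is 241/11.

241/11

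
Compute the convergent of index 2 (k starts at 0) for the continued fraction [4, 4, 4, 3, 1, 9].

72/17

Using pₖ = aₖpₖ₋₁ + pₖ₋₂, qₖ = aₖqₖ₋₁ + qₖ₋₂ (with p₋₁=1, p₋₂=0, q₋₁=0, q₋₂=1):
  k=0: a=4, p=4, q=1
  k=1: a=4, p=17, q=4
  k=2: a=4, p=72, q=17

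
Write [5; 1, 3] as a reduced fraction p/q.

Using pₖ = aₖpₖ₋₁ + pₖ₋₂ and qₖ = aₖqₖ₋₁ + qₖ₋₂:
  k=0: a=5, p=5, q=1
  k=1: a=1, p=6, q=1
  k=2: a=3, p=23, q=4

23/4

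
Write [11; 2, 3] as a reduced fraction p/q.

Using pₖ = aₖpₖ₋₁ + pₖ₋₂ and qₖ = aₖqₖ₋₁ + qₖ₋₂:
  k=0: a=11, p=11, q=1
  k=1: a=2, p=23, q=2
  k=2: a=3, p=80, q=7

80/7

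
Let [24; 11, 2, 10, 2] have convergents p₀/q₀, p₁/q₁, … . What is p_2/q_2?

554/23

Using pₖ = aₖpₖ₋₁ + pₖ₋₂, qₖ = aₖqₖ₋₁ + qₖ₋₂ (with p₋₁=1, p₋₂=0, q₋₁=0, q₋₂=1):
  k=0: a=24, p=24, q=1
  k=1: a=11, p=265, q=11
  k=2: a=2, p=554, q=23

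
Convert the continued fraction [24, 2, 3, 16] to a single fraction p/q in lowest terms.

2785/114

Using pₖ = aₖpₖ₋₁ + pₖ₋₂ and qₖ = aₖqₖ₋₁ + qₖ₋₂:
  k=0: a=24, p=24, q=1
  k=1: a=2, p=49, q=2
  k=2: a=3, p=171, q=7
  k=3: a=16, p=2785, q=114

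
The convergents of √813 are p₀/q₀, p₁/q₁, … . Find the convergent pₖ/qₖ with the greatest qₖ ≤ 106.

√813 = [28; 1, 1, 18, 1, 1, 56, …] (period length 6).
Convergents:
  p_0/q_0 = 28/1
  p_1/q_1 = 29/1
  p_2/q_2 = 57/2
  p_3/q_3 = 1055/37
  p_4/q_4 = 1112/39
  p_5/q_5 = 2167/76
  p_6/q_6 = 122464/4295
q_5 = 76 ≤ 106 < 4295 = q_6, so the answer is 2167/76.

2167/76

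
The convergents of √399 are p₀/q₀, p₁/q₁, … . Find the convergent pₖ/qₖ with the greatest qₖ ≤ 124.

799/40

√399 = [19; 1, 38, …] (period length 2).
Convergents:
  p_0/q_0 = 19/1
  p_1/q_1 = 20/1
  p_2/q_2 = 779/39
  p_3/q_3 = 799/40
  p_4/q_4 = 31141/1559
q_3 = 40 ≤ 124 < 1559 = q_4, so the answer is 799/40.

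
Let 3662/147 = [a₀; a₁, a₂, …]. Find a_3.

3662 = 24·147 + 134   →  a_0 = 24
147 = 1·134 + 13   →  a_1 = 1
134 = 10·13 + 4   →  a_2 = 10
13 = 3·4 + 1   →  a_3 = 3

3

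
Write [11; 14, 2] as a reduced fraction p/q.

321/29

Fold from the inside: start with 2/1.
  14 + 1/2 = 29/2
  11 + 2/29 = 321/29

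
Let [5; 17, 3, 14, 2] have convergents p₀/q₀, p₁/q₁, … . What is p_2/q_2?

Using pₖ = aₖpₖ₋₁ + pₖ₋₂, qₖ = aₖqₖ₋₁ + qₖ₋₂ (with p₋₁=1, p₋₂=0, q₋₁=0, q₋₂=1):
  k=0: a=5, p=5, q=1
  k=1: a=17, p=86, q=17
  k=2: a=3, p=263, q=52

263/52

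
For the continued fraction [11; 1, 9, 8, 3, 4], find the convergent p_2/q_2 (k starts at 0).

Using pₖ = aₖpₖ₋₁ + pₖ₋₂, qₖ = aₖqₖ₋₁ + qₖ₋₂ (with p₋₁=1, p₋₂=0, q₋₁=0, q₋₂=1):
  k=0: a=11, p=11, q=1
  k=1: a=1, p=12, q=1
  k=2: a=9, p=119, q=10

119/10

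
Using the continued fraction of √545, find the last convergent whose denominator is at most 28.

√545 = [23; 2, 1, 8, 1, 2, 46, …] (period length 6).
Convergents:
  p_0/q_0 = 23/1
  p_1/q_1 = 47/2
  p_2/q_2 = 70/3
  p_3/q_3 = 607/26
  p_4/q_4 = 677/29
q_3 = 26 ≤ 28 < 29 = q_4, so the answer is 607/26.

607/26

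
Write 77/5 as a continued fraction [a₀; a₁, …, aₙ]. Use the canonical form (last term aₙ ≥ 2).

77 = 15*5 + 2
5 = 2*2 + 1
2 = 2*1 + 0  (stop)
So 77/5 = [15; 2, 2].

[15; 2, 2]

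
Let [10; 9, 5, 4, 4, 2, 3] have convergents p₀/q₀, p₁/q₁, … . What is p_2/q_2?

465/46

Using pₖ = aₖpₖ₋₁ + pₖ₋₂, qₖ = aₖqₖ₋₁ + qₖ₋₂ (with p₋₁=1, p₋₂=0, q₋₁=0, q₋₂=1):
  k=0: a=10, p=10, q=1
  k=1: a=9, p=91, q=9
  k=2: a=5, p=465, q=46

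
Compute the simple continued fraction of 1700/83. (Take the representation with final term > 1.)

[20; 2, 13, 3]

1700 = 20·83 + 40
83 = 2·40 + 3
40 = 13·3 + 1
3 = 3·1 + 0  (stop)
So 1700/83 = [20; 2, 13, 3].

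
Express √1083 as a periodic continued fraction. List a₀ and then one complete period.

a₀ = ⌊√1083⌋ = 32.
With m₀=0, d₀=1 and mₖ₊₁ = dₖaₖ − mₖ, dₖ₊₁ = (n − mₖ₊₁²)/dₖ, aₖ₊₁ = ⌊(a₀+mₖ₊₁)/dₖ₊₁⌋:
  k=1: m=32, d=59, a=1
  k=2: m=27, d=6, a=9
  k=3: m=27, d=59, a=1
  k=4: m=32, d=1, a=64
d=1 and a=2a₀=64 at k=4, so the next step gives (m, d) = (32, 59) again — its k=1 value — and the period has length 4.

[32; 1, 9, 1, 64]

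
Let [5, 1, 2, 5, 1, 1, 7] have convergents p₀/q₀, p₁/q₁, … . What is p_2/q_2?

17/3

Using pₖ = aₖpₖ₋₁ + pₖ₋₂, qₖ = aₖqₖ₋₁ + qₖ₋₂ (with p₋₁=1, p₋₂=0, q₋₁=0, q₋₂=1):
  k=0: a=5, p=5, q=1
  k=1: a=1, p=6, q=1
  k=2: a=2, p=17, q=3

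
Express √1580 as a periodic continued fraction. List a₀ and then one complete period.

[39; 1, 2, 1, 78]

a₀ = ⌊√1580⌋ = 39.
With m₀=0, d₀=1 and mₖ₊₁ = dₖaₖ − mₖ, dₖ₊₁ = (n − mₖ₊₁²)/dₖ, aₖ₊₁ = ⌊(a₀+mₖ₊₁)/dₖ₊₁⌋:
  k=1: m=39, d=59, a=1
  k=2: m=20, d=20, a=2
  k=3: m=20, d=59, a=1
  k=4: m=39, d=1, a=78
d=1 and a=2a₀=78 at k=4, so the next step gives (m, d) = (39, 59) again — its k=1 value — and the period has length 4.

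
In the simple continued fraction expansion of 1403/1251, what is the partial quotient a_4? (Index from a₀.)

1

1403 = 1·1251 + 152   →  a_0 = 1
1251 = 8·152 + 35   →  a_1 = 8
152 = 4·35 + 12   →  a_2 = 4
35 = 2·12 + 11   →  a_3 = 2
12 = 1·11 + 1   →  a_4 = 1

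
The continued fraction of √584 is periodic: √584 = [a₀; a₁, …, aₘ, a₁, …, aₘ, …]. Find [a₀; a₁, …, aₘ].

[24; 6, 48]

a₀ = ⌊√584⌋ = 24.
With m₀=0, d₀=1 and mₖ₊₁ = dₖaₖ − mₖ, dₖ₊₁ = (n − mₖ₊₁²)/dₖ, aₖ₊₁ = ⌊(a₀+mₖ₊₁)/dₖ₊₁⌋:
  k=1: m=24, d=8, a=6
  k=2: m=24, d=1, a=48
d=1 and a=2a₀=48 at k=2, so the next step gives (m, d) = (24, 8) again — its k=1 value — and the period has length 2.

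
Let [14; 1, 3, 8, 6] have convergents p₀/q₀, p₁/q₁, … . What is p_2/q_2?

59/4

Using pₖ = aₖpₖ₋₁ + pₖ₋₂, qₖ = aₖqₖ₋₁ + qₖ₋₂ (with p₋₁=1, p₋₂=0, q₋₁=0, q₋₂=1):
  k=0: a=14, p=14, q=1
  k=1: a=1, p=15, q=1
  k=2: a=3, p=59, q=4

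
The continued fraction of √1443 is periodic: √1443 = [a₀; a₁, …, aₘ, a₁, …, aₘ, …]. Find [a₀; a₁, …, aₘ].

[37; 1, 74]

a₀ = ⌊√1443⌋ = 37.
With m₀=0, d₀=1 and mₖ₊₁ = dₖaₖ − mₖ, dₖ₊₁ = (n − mₖ₊₁²)/dₖ, aₖ₊₁ = ⌊(a₀+mₖ₊₁)/dₖ₊₁⌋:
  k=1: m=37, d=74, a=1
  k=2: m=37, d=1, a=74
d=1 and a=2a₀=74 at k=2, so the next step gives (m, d) = (37, 74) again — its k=1 value — and the period has length 2.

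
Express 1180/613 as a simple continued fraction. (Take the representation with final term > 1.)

[1; 1, 12, 3, 15]

1180 = 1·613 + 567
613 = 1·567 + 46
567 = 12·46 + 15
46 = 3·15 + 1
15 = 15·1 + 0  (stop)
So 1180/613 = [1; 1, 12, 3, 15].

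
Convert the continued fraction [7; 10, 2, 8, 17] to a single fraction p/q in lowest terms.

Fold from the inside: start with 17/1.
  8 + 1/17 = 137/17
  2 + 17/137 = 291/137
  10 + 137/291 = 3047/291
  7 + 291/3047 = 21620/3047

21620/3047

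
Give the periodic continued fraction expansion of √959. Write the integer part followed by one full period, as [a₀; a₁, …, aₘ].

a₀ = ⌊√959⌋ = 30.
With m₀=0, d₀=1 and mₖ₊₁ = dₖaₖ − mₖ, dₖ₊₁ = (n − mₖ₊₁²)/dₖ, aₖ₊₁ = ⌊(a₀+mₖ₊₁)/dₖ₊₁⌋:
  k=1: m=30, d=59, a=1
  k=2: m=29, d=2, a=29
  k=3: m=29, d=59, a=1
  k=4: m=30, d=1, a=60
d=1 and a=2a₀=60 at k=4, so the next step gives (m, d) = (30, 59) again — its k=1 value — and the period has length 4.

[30; 1, 29, 1, 60]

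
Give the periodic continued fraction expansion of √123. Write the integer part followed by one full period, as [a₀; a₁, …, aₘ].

a₀ = ⌊√123⌋ = 11.
With m₀=0, d₀=1 and mₖ₊₁ = dₖaₖ − mₖ, dₖ₊₁ = (n − mₖ₊₁²)/dₖ, aₖ₊₁ = ⌊(a₀+mₖ₊₁)/dₖ₊₁⌋:
  k=1: m=11, d=2, a=11
  k=2: m=11, d=1, a=22
d=1 and a=2a₀=22 at k=2, so the next step gives (m, d) = (11, 2) again — its k=1 value — and the period has length 2.

[11; 11, 22]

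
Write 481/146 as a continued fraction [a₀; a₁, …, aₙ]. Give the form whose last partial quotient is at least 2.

481 = 3·146 + 43
146 = 3·43 + 17
43 = 2·17 + 9
17 = 1·9 + 8
9 = 1·8 + 1
8 = 8·1 + 0  (stop)
So 481/146 = [3; 3, 2, 1, 1, 8].

[3; 3, 2, 1, 1, 8]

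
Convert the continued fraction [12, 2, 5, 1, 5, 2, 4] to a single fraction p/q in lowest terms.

Using pₖ = aₖpₖ₋₁ + pₖ₋₂ and qₖ = aₖqₖ₋₁ + qₖ₋₂:
  k=0: a=12, p=12, q=1
  k=1: a=2, p=25, q=2
  k=2: a=5, p=137, q=11
  k=3: a=1, p=162, q=13
  k=4: a=5, p=947, q=76
  k=5: a=2, p=2056, q=165
  k=6: a=4, p=9171, q=736

9171/736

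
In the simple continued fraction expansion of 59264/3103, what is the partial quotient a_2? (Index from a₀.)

59264 = 19·3103 + 307   →  a_0 = 19
3103 = 10·307 + 33   →  a_1 = 10
307 = 9·33 + 10   →  a_2 = 9

9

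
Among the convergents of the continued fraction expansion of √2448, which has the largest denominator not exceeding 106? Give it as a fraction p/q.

√2448 = [49; 2, 10, 2, 98, …] (period length 4).
Convergents:
  p_0/q_0 = 49/1
  p_1/q_1 = 99/2
  p_2/q_2 = 1039/21
  p_3/q_3 = 2177/44
  p_4/q_4 = 214385/4333
q_3 = 44 ≤ 106 < 4333 = q_4, so the answer is 2177/44.

2177/44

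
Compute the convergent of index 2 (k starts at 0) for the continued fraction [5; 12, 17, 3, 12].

1042/205

Using pₖ = aₖpₖ₋₁ + pₖ₋₂, qₖ = aₖqₖ₋₁ + qₖ₋₂ (with p₋₁=1, p₋₂=0, q₋₁=0, q₋₂=1):
  k=0: a=5, p=5, q=1
  k=1: a=12, p=61, q=12
  k=2: a=17, p=1042, q=205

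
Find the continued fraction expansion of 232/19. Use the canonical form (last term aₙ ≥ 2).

232 = 12·19 + 4
19 = 4·4 + 3
4 = 1·3 + 1
3 = 3·1 + 0  (stop)
So 232/19 = [12; 4, 1, 3].

[12; 4, 1, 3]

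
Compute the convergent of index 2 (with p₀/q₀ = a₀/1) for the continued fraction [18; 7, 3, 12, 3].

Using pₖ = aₖpₖ₋₁ + pₖ₋₂, qₖ = aₖqₖ₋₁ + qₖ₋₂ (with p₋₁=1, p₋₂=0, q₋₁=0, q₋₂=1):
  k=0: a=18, p=18, q=1
  k=1: a=7, p=127, q=7
  k=2: a=3, p=399, q=22

399/22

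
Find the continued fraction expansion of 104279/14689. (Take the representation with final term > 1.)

104279 = 7×14689 + 1456
14689 = 10×1456 + 129
1456 = 11×129 + 37
129 = 3×37 + 18
37 = 2×18 + 1
18 = 18×1 + 0  (stop)
So 104279/14689 = [7; 10, 11, 3, 2, 18].

[7; 10, 11, 3, 2, 18]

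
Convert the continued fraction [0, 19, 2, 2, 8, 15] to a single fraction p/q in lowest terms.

635/12322

Using pₖ = aₖpₖ₋₁ + pₖ₋₂ and qₖ = aₖqₖ₋₁ + qₖ₋₂:
  k=0: a=0, p=0, q=1
  k=1: a=19, p=1, q=19
  k=2: a=2, p=2, q=39
  k=3: a=2, p=5, q=97
  k=4: a=8, p=42, q=815
  k=5: a=15, p=635, q=12322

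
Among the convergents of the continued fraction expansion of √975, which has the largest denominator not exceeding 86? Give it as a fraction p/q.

√975 = [31; 4, 2, 4, 62, …] (period length 4).
Convergents:
  p_0/q_0 = 31/1
  p_1/q_1 = 125/4
  p_2/q_2 = 281/9
  p_3/q_3 = 1249/40
  p_4/q_4 = 77719/2489
q_3 = 40 ≤ 86 < 2489 = q_4, so the answer is 1249/40.

1249/40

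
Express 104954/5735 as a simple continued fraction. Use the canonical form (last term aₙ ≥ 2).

[18; 3, 3, 16, 11, 1, 2]

104954 = 18×5735 + 1724
5735 = 3×1724 + 563
1724 = 3×563 + 35
563 = 16×35 + 3
35 = 11×3 + 2
3 = 1×2 + 1
2 = 2×1 + 0  (stop)
So 104954/5735 = [18; 3, 3, 16, 11, 1, 2].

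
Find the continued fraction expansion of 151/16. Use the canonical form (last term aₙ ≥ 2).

[9; 2, 3, 2]

151 = 9×16 + 7
16 = 2×7 + 2
7 = 3×2 + 1
2 = 2×1 + 0  (stop)
So 151/16 = [9; 2, 3, 2].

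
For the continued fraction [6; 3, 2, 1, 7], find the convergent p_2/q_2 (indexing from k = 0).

44/7

Using pₖ = aₖpₖ₋₁ + pₖ₋₂, qₖ = aₖqₖ₋₁ + qₖ₋₂ (with p₋₁=1, p₋₂=0, q₋₁=0, q₋₂=1):
  k=0: a=6, p=6, q=1
  k=1: a=3, p=19, q=3
  k=2: a=2, p=44, q=7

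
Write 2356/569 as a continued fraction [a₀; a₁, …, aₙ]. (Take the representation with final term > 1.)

[4; 7, 8, 1, 8]

2356 = 4×569 + 80
569 = 7×80 + 9
80 = 8×9 + 8
9 = 1×8 + 1
8 = 8×1 + 0  (stop)
So 2356/569 = [4; 7, 8, 1, 8].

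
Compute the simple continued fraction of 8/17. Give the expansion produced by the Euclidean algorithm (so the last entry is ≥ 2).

8 = 0*17 + 8
17 = 2*8 + 1
8 = 8*1 + 0  (stop)
So 8/17 = [0; 2, 8].

[0; 2, 8]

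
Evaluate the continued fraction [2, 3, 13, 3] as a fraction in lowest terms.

Using pₖ = aₖpₖ₋₁ + pₖ₋₂ and qₖ = aₖqₖ₋₁ + qₖ₋₂:
  k=0: a=2, p=2, q=1
  k=1: a=3, p=7, q=3
  k=2: a=13, p=93, q=40
  k=3: a=3, p=286, q=123

286/123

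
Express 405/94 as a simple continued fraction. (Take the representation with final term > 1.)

405 = 4·94 + 29
94 = 3·29 + 7
29 = 4·7 + 1
7 = 7·1 + 0  (stop)
So 405/94 = [4; 3, 4, 7].

[4; 3, 4, 7]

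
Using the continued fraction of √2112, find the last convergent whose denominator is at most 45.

1057/23

√2112 = [45; 1, 21, 1, 90, …] (period length 4).
Convergents:
  p_0/q_0 = 45/1
  p_1/q_1 = 46/1
  p_2/q_2 = 1011/22
  p_3/q_3 = 1057/23
  p_4/q_4 = 96141/2092
q_3 = 23 ≤ 45 < 2092 = q_4, so the answer is 1057/23.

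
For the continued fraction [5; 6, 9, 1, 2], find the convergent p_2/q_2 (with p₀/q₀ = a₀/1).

284/55

Using pₖ = aₖpₖ₋₁ + pₖ₋₂, qₖ = aₖqₖ₋₁ + qₖ₋₂ (with p₋₁=1, p₋₂=0, q₋₁=0, q₋₂=1):
  k=0: a=5, p=5, q=1
  k=1: a=6, p=31, q=6
  k=2: a=9, p=284, q=55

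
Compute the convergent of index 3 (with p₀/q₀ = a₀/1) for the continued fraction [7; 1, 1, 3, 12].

53/7

Using pₖ = aₖpₖ₋₁ + pₖ₋₂, qₖ = aₖqₖ₋₁ + qₖ₋₂ (with p₋₁=1, p₋₂=0, q₋₁=0, q₋₂=1):
  k=0: a=7, p=7, q=1
  k=1: a=1, p=8, q=1
  k=2: a=1, p=15, q=2
  k=3: a=3, p=53, q=7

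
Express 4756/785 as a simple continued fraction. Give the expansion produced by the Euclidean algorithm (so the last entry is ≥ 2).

[6; 17, 15, 3]

4756 = 6·785 + 46
785 = 17·46 + 3
46 = 15·3 + 1
3 = 3·1 + 0  (stop)
So 4756/785 = [6; 17, 15, 3].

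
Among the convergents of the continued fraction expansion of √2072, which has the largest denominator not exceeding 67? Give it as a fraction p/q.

√2072 = [45; 1, 1, 12, 1, 1, 90, …] (period length 6).
Convergents:
  p_0/q_0 = 45/1
  p_1/q_1 = 46/1
  p_2/q_2 = 91/2
  p_3/q_3 = 1138/25
  p_4/q_4 = 1229/27
  p_5/q_5 = 2367/52
  p_6/q_6 = 214259/4707
q_5 = 52 ≤ 67 < 4707 = q_6, so the answer is 2367/52.

2367/52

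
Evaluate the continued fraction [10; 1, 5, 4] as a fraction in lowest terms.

Using pₖ = aₖpₖ₋₁ + pₖ₋₂ and qₖ = aₖqₖ₋₁ + qₖ₋₂:
  k=0: a=10, p=10, q=1
  k=1: a=1, p=11, q=1
  k=2: a=5, p=65, q=6
  k=3: a=4, p=271, q=25

271/25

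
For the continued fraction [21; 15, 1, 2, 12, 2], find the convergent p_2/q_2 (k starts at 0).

Using pₖ = aₖpₖ₋₁ + pₖ₋₂, qₖ = aₖqₖ₋₁ + qₖ₋₂ (with p₋₁=1, p₋₂=0, q₋₁=0, q₋₂=1):
  k=0: a=21, p=21, q=1
  k=1: a=15, p=316, q=15
  k=2: a=1, p=337, q=16

337/16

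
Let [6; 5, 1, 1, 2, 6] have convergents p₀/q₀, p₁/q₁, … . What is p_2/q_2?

Using pₖ = aₖpₖ₋₁ + pₖ₋₂, qₖ = aₖqₖ₋₁ + qₖ₋₂ (with p₋₁=1, p₋₂=0, q₋₁=0, q₋₂=1):
  k=0: a=6, p=6, q=1
  k=1: a=5, p=31, q=5
  k=2: a=1, p=37, q=6

37/6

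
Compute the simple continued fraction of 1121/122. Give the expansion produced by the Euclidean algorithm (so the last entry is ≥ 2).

1121 = 9·122 + 23
122 = 5·23 + 7
23 = 3·7 + 2
7 = 3·2 + 1
2 = 2·1 + 0  (stop)
So 1121/122 = [9; 5, 3, 3, 2].

[9; 5, 3, 3, 2]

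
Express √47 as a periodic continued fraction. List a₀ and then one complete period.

[6; 1, 5, 1, 12]

a₀ = ⌊√47⌋ = 6.
With m₀=0, d₀=1 and mₖ₊₁ = dₖaₖ − mₖ, dₖ₊₁ = (n − mₖ₊₁²)/dₖ, aₖ₊₁ = ⌊(a₀+mₖ₊₁)/dₖ₊₁⌋:
  k=1: m=6, d=11, a=1
  k=2: m=5, d=2, a=5
  k=3: m=5, d=11, a=1
  k=4: m=6, d=1, a=12
d=1 and a=2a₀=12 at k=4, so the next step gives (m, d) = (6, 11) again — its k=1 value — and the period has length 4.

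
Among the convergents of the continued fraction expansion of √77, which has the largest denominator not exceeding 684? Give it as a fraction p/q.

√77 = [8; 1, 3, 2, 3, 1, 16, …] (period length 6).
Convergents:
  p_0/q_0 = 8/1
  p_1/q_1 = 9/1
  p_2/q_2 = 35/4
  p_3/q_3 = 79/9
  p_4/q_4 = 272/31
  p_5/q_5 = 351/40
  p_6/q_6 = 5888/671
  p_7/q_7 = 6239/711
q_6 = 671 ≤ 684 < 711 = q_7, so the answer is 5888/671.

5888/671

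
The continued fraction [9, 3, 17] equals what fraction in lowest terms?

485/52

Fold from the inside: start with 17/1.
  3 + 1/17 = 52/17
  9 + 17/52 = 485/52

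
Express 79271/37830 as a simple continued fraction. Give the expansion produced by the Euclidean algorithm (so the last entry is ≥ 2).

[2; 10, 2, 10, 17, 10]

79271 = 2·37830 + 3611
37830 = 10·3611 + 1720
3611 = 2·1720 + 171
1720 = 10·171 + 10
171 = 17·10 + 1
10 = 10·1 + 0  (stop)
So 79271/37830 = [2; 10, 2, 10, 17, 10].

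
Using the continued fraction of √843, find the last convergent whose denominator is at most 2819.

√843 = [29; 29, 58, …] (period length 2).
Convergents:
  p_0/q_0 = 29/1
  p_1/q_1 = 842/29
  p_2/q_2 = 48865/1683
  p_3/q_3 = 1417927/48836
q_2 = 1683 ≤ 2819 < 48836 = q_3, so the answer is 48865/1683.

48865/1683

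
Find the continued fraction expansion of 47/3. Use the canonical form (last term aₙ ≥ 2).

[15; 1, 2]

47 = 15*3 + 2
3 = 1*2 + 1
2 = 2*1 + 0  (stop)
So 47/3 = [15; 1, 2].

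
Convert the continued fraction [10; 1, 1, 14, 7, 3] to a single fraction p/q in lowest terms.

6773/644

Fold from the inside: start with 3/1.
  7 + 1/3 = 22/3
  14 + 3/22 = 311/22
  1 + 22/311 = 333/311
  1 + 311/333 = 644/333
  10 + 333/644 = 6773/644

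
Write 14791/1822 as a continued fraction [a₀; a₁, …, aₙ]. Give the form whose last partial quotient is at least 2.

[8; 8, 2, 9, 3, 1, 2]

14791 = 8*1822 + 215
1822 = 8*215 + 102
215 = 2*102 + 11
102 = 9*11 + 3
11 = 3*3 + 2
3 = 1*2 + 1
2 = 2*1 + 0  (stop)
So 14791/1822 = [8; 8, 2, 9, 3, 1, 2].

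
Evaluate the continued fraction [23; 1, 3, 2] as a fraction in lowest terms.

Fold from the inside: start with 2/1.
  3 + 1/2 = 7/2
  1 + 2/7 = 9/7
  23 + 7/9 = 214/9

214/9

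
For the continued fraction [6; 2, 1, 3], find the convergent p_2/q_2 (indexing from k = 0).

Using pₖ = aₖpₖ₋₁ + pₖ₋₂, qₖ = aₖqₖ₋₁ + qₖ₋₂ (with p₋₁=1, p₋₂=0, q₋₁=0, q₋₂=1):
  k=0: a=6, p=6, q=1
  k=1: a=2, p=13, q=2
  k=2: a=1, p=19, q=3

19/3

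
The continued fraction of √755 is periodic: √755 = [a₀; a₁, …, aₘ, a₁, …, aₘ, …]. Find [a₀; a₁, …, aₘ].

a₀ = ⌊√755⌋ = 27.

[27; 2, 10, 2, 54]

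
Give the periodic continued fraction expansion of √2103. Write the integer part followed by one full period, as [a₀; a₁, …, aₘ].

[45; 1, 6, 15, 6, 1, 90]

a₀ = ⌊√2103⌋ = 45.
With m₀=0, d₀=1 and mₖ₊₁ = dₖaₖ − mₖ, dₖ₊₁ = (n − mₖ₊₁²)/dₖ, aₖ₊₁ = ⌊(a₀+mₖ₊₁)/dₖ₊₁⌋:
  k=1: m=45, d=78, a=1
  k=2: m=33, d=13, a=6
  k=3: m=45, d=6, a=15
  k=4: m=45, d=13, a=6
  k=5: m=33, d=78, a=1
  k=6: m=45, d=1, a=90
d=1 and a=2a₀=90 at k=6, so the next step gives (m, d) = (45, 78) again — its k=1 value — and the period has length 6.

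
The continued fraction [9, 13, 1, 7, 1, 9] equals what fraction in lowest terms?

11213/1236

Using pₖ = aₖpₖ₋₁ + pₖ₋₂ and qₖ = aₖqₖ₋₁ + qₖ₋₂:
  k=0: a=9, p=9, q=1
  k=1: a=13, p=118, q=13
  k=2: a=1, p=127, q=14
  k=3: a=7, p=1007, q=111
  k=4: a=1, p=1134, q=125
  k=5: a=9, p=11213, q=1236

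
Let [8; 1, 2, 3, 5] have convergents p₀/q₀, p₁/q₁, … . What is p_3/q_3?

87/10

Using pₖ = aₖpₖ₋₁ + pₖ₋₂, qₖ = aₖqₖ₋₁ + qₖ₋₂ (with p₋₁=1, p₋₂=0, q₋₁=0, q₋₂=1):
  k=0: a=8, p=8, q=1
  k=1: a=1, p=9, q=1
  k=2: a=2, p=26, q=3
  k=3: a=3, p=87, q=10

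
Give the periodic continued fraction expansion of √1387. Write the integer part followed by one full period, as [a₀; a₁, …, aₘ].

[37; 4, 8, 37, 8, 4, 74]

a₀ = ⌊√1387⌋ = 37.
With m₀=0, d₀=1 and mₖ₊₁ = dₖaₖ − mₖ, dₖ₊₁ = (n − mₖ₊₁²)/dₖ, aₖ₊₁ = ⌊(a₀+mₖ₊₁)/dₖ₊₁⌋:
  k=1: m=37, d=18, a=4
  k=2: m=35, d=9, a=8
  k=3: m=37, d=2, a=37
  k=4: m=37, d=9, a=8
  k=5: m=35, d=18, a=4
  k=6: m=37, d=1, a=74
d=1 and a=2a₀=74 at k=6, so the next step gives (m, d) = (37, 18) again — its k=1 value — and the period has length 6.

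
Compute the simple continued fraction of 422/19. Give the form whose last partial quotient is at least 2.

422 = 22×19 + 4
19 = 4×4 + 3
4 = 1×3 + 1
3 = 3×1 + 0  (stop)
So 422/19 = [22; 4, 1, 3].

[22; 4, 1, 3]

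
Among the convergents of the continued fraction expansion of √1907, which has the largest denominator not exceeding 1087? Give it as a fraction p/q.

√1907 = [43; 1, 2, 43, 2, 1, 86, …] (period length 6).
Convergents:
  p_0/q_0 = 43/1
  p_1/q_1 = 44/1
  p_2/q_2 = 131/3
  p_3/q_3 = 5677/130
  p_4/q_4 = 11485/263
  p_5/q_5 = 17162/393
  p_6/q_6 = 1487417/34061
q_5 = 393 ≤ 1087 < 34061 = q_6, so the answer is 17162/393.

17162/393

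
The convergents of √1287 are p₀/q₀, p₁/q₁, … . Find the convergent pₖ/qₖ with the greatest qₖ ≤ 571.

20341/567

√1287 = [35; 1, 6, 1, 70, …] (period length 4).
Convergents:
  p_0/q_0 = 35/1
  p_1/q_1 = 36/1
  p_2/q_2 = 251/7
  p_3/q_3 = 287/8
  p_4/q_4 = 20341/567
  p_5/q_5 = 20628/575
q_4 = 567 ≤ 571 < 575 = q_5, so the answer is 20341/567.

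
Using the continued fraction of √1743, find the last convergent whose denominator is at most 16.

167/4

√1743 = [41; 1, 2, 1, 82, …] (period length 4).
Convergents:
  p_0/q_0 = 41/1
  p_1/q_1 = 42/1
  p_2/q_2 = 125/3
  p_3/q_3 = 167/4
  p_4/q_4 = 13819/331
q_3 = 4 ≤ 16 < 331 = q_4, so the answer is 167/4.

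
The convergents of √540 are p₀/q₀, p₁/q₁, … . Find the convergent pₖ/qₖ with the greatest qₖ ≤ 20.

√540 = [23; 4, 4, 1, 10, 1, 4, 4, 46, …] (period length 8).
Convergents:
  p_0/q_0 = 23/1
  p_1/q_1 = 93/4
  p_2/q_2 = 395/17
  p_3/q_3 = 488/21
q_2 = 17 ≤ 20 < 21 = q_3, so the answer is 395/17.

395/17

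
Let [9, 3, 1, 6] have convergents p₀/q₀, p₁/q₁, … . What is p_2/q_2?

Using pₖ = aₖpₖ₋₁ + pₖ₋₂, qₖ = aₖqₖ₋₁ + qₖ₋₂ (with p₋₁=1, p₋₂=0, q₋₁=0, q₋₂=1):
  k=0: a=9, p=9, q=1
  k=1: a=3, p=28, q=3
  k=2: a=1, p=37, q=4

37/4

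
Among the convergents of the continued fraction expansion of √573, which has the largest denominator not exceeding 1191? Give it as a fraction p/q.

18360/767

√573 = [23; 1, 14, 1, 46, …] (period length 4).
Convergents:
  p_0/q_0 = 23/1
  p_1/q_1 = 24/1
  p_2/q_2 = 359/15
  p_3/q_3 = 383/16
  p_4/q_4 = 17977/751
  p_5/q_5 = 18360/767
  p_6/q_6 = 275017/11489
q_5 = 767 ≤ 1191 < 11489 = q_6, so the answer is 18360/767.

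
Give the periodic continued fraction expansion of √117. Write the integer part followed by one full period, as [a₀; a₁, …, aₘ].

a₀ = ⌊√117⌋ = 10.
With m₀=0, d₀=1 and mₖ₊₁ = dₖaₖ − mₖ, dₖ₊₁ = (n − mₖ₊₁²)/dₖ, aₖ₊₁ = ⌊(a₀+mₖ₊₁)/dₖ₊₁⌋:
  k=1: m=10, d=17, a=1
  k=2: m=7, d=4, a=4
  k=3: m=9, d=9, a=2
  k=4: m=9, d=4, a=4
  k=5: m=7, d=17, a=1
  k=6: m=10, d=1, a=20
d=1 and a=2a₀=20 at k=6, so the next step gives (m, d) = (10, 17) again — its k=1 value — and the period has length 6.

[10; 1, 4, 2, 4, 1, 20]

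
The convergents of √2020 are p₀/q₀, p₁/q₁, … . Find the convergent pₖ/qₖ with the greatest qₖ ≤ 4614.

√2020 = [44; 1, 16, 1, 88, …] (period length 4).
Convergents:
  p_0/q_0 = 44/1
  p_1/q_1 = 45/1
  p_2/q_2 = 764/17
  p_3/q_3 = 809/18
  p_4/q_4 = 71956/1601
  p_5/q_5 = 72765/1619
  p_6/q_6 = 1236196/27505
q_5 = 1619 ≤ 4614 < 27505 = q_6, so the answer is 72765/1619.

72765/1619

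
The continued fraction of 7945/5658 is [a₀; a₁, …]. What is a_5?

6

7945 = 1·5658 + 2287   →  a_0 = 1
5658 = 2·2287 + 1084   →  a_1 = 2
2287 = 2·1084 + 119   →  a_2 = 2
1084 = 9·119 + 13   →  a_3 = 9
119 = 9·13 + 2   →  a_4 = 9
13 = 6·2 + 1   →  a_5 = 6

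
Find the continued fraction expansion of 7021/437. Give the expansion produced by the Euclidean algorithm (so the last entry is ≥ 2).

7021 = 16×437 + 29
437 = 15×29 + 2
29 = 14×2 + 1
2 = 2×1 + 0  (stop)
So 7021/437 = [16; 15, 14, 2].

[16; 15, 14, 2]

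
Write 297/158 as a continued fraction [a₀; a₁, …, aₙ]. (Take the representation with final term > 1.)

297 = 1*158 + 139
158 = 1*139 + 19
139 = 7*19 + 6
19 = 3*6 + 1
6 = 6*1 + 0  (stop)
So 297/158 = [1; 1, 7, 3, 6].

[1; 1, 7, 3, 6]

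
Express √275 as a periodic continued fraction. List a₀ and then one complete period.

a₀ = ⌊√275⌋ = 16.
With m₀=0, d₀=1 and mₖ₊₁ = dₖaₖ − mₖ, dₖ₊₁ = (n − mₖ₊₁²)/dₖ, aₖ₊₁ = ⌊(a₀+mₖ₊₁)/dₖ₊₁⌋:
  k=1: m=16, d=19, a=1
  k=2: m=3, d=14, a=1
  k=3: m=11, d=11, a=2
  k=4: m=11, d=14, a=1
  k=5: m=3, d=19, a=1
  k=6: m=16, d=1, a=32
d=1 and a=2a₀=32 at k=6, so the next step gives (m, d) = (16, 19) again — its k=1 value — and the period has length 6.

[16; 1, 1, 2, 1, 1, 32]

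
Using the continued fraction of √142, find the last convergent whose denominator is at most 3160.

37477/3145

√142 = [11; 1, 10, 1, 22, …] (period length 4).
Convergents:
  p_0/q_0 = 11/1
  p_1/q_1 = 12/1
  p_2/q_2 = 131/11
  p_3/q_3 = 143/12
  p_4/q_4 = 3277/275
  p_5/q_5 = 3420/287
  p_6/q_6 = 37477/3145
  p_7/q_7 = 40897/3432
q_6 = 3145 ≤ 3160 < 3432 = q_7, so the answer is 37477/3145.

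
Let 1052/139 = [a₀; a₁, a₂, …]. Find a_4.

1052 = 7·139 + 79   →  a_0 = 7
139 = 1·79 + 60   →  a_1 = 1
79 = 1·60 + 19   →  a_2 = 1
60 = 3·19 + 3   →  a_3 = 3
19 = 6·3 + 1   →  a_4 = 6

6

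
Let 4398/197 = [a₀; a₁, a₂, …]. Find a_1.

4398 = 22·197 + 64   →  a_0 = 22
197 = 3·64 + 5   →  a_1 = 3

3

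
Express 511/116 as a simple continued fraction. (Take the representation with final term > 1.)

[4; 2, 2, 7, 3]

511 = 4·116 + 47
116 = 2·47 + 22
47 = 2·22 + 3
22 = 7·3 + 1
3 = 3·1 + 0  (stop)
So 511/116 = [4; 2, 2, 7, 3].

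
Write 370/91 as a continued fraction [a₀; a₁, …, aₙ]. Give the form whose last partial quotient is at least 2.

[4; 15, 6]

370 = 4*91 + 6
91 = 15*6 + 1
6 = 6*1 + 0  (stop)
So 370/91 = [4; 15, 6].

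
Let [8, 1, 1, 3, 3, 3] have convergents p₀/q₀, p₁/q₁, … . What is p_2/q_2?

Using pₖ = aₖpₖ₋₁ + pₖ₋₂, qₖ = aₖqₖ₋₁ + qₖ₋₂ (with p₋₁=1, p₋₂=0, q₋₁=0, q₋₂=1):
  k=0: a=8, p=8, q=1
  k=1: a=1, p=9, q=1
  k=2: a=1, p=17, q=2

17/2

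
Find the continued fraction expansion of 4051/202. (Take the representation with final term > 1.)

[20; 18, 2, 1, 3]

4051 = 20×202 + 11
202 = 18×11 + 4
11 = 2×4 + 3
4 = 1×3 + 1
3 = 3×1 + 0  (stop)
So 4051/202 = [20; 18, 2, 1, 3].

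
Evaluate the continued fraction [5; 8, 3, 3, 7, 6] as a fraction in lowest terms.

Fold from the inside: start with 6/1.
  7 + 1/6 = 43/6
  3 + 6/43 = 135/43
  3 + 43/135 = 448/135
  8 + 135/448 = 3719/448
  5 + 448/3719 = 19043/3719

19043/3719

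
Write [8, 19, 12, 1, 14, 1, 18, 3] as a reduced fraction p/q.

Fold from the inside: start with 3/1.
  18 + 1/3 = 55/3
  1 + 3/55 = 58/55
  14 + 55/58 = 867/58
  1 + 58/867 = 925/867
  12 + 867/925 = 11967/925
  19 + 925/11967 = 228298/11967
  8 + 11967/228298 = 1838351/228298

1838351/228298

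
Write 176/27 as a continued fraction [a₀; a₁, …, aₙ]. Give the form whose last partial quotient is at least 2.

176 = 6×27 + 14
27 = 1×14 + 13
14 = 1×13 + 1
13 = 13×1 + 0  (stop)
So 176/27 = [6; 1, 1, 13].

[6; 1, 1, 13]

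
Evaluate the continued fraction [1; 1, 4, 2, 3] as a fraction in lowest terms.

Fold from the inside: start with 3/1.
  2 + 1/3 = 7/3
  4 + 3/7 = 31/7
  1 + 7/31 = 38/31
  1 + 31/38 = 69/38

69/38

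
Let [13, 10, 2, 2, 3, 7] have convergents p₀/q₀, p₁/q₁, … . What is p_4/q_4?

2318/177

Using pₖ = aₖpₖ₋₁ + pₖ₋₂, qₖ = aₖqₖ₋₁ + qₖ₋₂ (with p₋₁=1, p₋₂=0, q₋₁=0, q₋₂=1):
  k=0: a=13, p=13, q=1
  k=1: a=10, p=131, q=10
  k=2: a=2, p=275, q=21
  k=3: a=2, p=681, q=52
  k=4: a=3, p=2318, q=177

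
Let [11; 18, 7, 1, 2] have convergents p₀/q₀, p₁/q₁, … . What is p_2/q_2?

1404/127

Using pₖ = aₖpₖ₋₁ + pₖ₋₂, qₖ = aₖqₖ₋₁ + qₖ₋₂ (with p₋₁=1, p₋₂=0, q₋₁=0, q₋₂=1):
  k=0: a=11, p=11, q=1
  k=1: a=18, p=199, q=18
  k=2: a=7, p=1404, q=127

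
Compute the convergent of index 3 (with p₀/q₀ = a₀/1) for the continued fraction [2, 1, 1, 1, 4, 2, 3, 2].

8/3

Using pₖ = aₖpₖ₋₁ + pₖ₋₂, qₖ = aₖqₖ₋₁ + qₖ₋₂ (with p₋₁=1, p₋₂=0, q₋₁=0, q₋₂=1):
  k=0: a=2, p=2, q=1
  k=1: a=1, p=3, q=1
  k=2: a=1, p=5, q=2
  k=3: a=1, p=8, q=3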